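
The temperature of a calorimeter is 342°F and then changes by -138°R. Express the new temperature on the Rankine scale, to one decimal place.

663.7°R

Initial temperature in Celsius: (342 - 32) × 5/9 = 172.2222°C.
The 138°R change is an interval, so only the factor 5/9 applies: -138 × 5/9 = -76.6667°C.
Final Celsius temperature: 172.2222 - 76.6667 = 95.5556°C.
In Rankine: 95.5556 × 1.8 + 491.67 = 663.7°R.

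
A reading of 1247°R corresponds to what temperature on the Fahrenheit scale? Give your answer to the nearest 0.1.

In Celsius: (1247 - 491.67) × 5/9 = 419.6278°C.
In Fahrenheit: 419.6278 × 1.8 + 32 = 787.3°F.

787.3°F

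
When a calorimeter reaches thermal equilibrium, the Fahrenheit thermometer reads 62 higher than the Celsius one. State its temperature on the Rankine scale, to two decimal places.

559.17°R

Let x be the Celsius reading; then the Fahrenheit reading is 1.8·x + 32.
(1.8·x + 32) - x = 62  ⇒  (0.8)·x = 30  ⇒  x = 37.5000°C.
In Rankine: 37.5000 × 1.8 + 491.67 = 559.17°R.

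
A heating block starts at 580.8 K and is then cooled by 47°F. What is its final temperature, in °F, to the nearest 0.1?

Initial temperature in Celsius: 580.8 - 273.15 = 307.6500°C.
The 47°F change is an interval, so only the factor 5/9 applies: -47 × 5/9 = -26.1111°C.
Final Celsius temperature: 307.6500 - 26.1111 = 281.5389°C.
In Fahrenheit: 281.5389 × 1.8 + 32 = 538.8°F.

538.8°F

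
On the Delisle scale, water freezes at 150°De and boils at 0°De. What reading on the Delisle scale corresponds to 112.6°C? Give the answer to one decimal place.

-18.9°De

Linearly onto the Delisle scale: 150 + (112.6000 / 100) × (0 - 150) = -18.9°De.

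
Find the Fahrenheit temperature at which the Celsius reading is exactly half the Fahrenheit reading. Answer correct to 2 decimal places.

320.00°F

Let F be the Fahrenheit reading. The Celsius reading is C = 5/9·F - 17.7778.
Require C = 0.5·F: 5/9·F - 17.7778 = 0.5·F.
(1/18)·F = 17.7778  ⇒  F = 320.00.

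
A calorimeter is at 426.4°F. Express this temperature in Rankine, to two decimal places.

886.07°R

In Celsius: (426.4 - 32) × 5/9 = 219.1111°C.
In Rankine: 219.1111 × 1.8 + 491.67 = 886.07°R.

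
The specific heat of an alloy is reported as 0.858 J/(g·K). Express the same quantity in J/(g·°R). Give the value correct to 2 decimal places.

0.48 J/(g·°R)

The quantity depends on a temperature interval, so only the ratio of degree sizes applies; the offset between the scales is irrelevant.
A change of 1°R is a change of 5/9 K, so per °R the value is 0.858 × 5/9 = 0.48.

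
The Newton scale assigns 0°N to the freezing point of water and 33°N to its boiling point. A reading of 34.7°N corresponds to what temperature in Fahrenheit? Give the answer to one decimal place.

Linear interpolation between the fixed points: C = (34.7 - 0) × 100 / (33 - 0) = 105.1515°C.
Then 105.1515 × 1.8 + 32 = 221.3°F.

221.3°F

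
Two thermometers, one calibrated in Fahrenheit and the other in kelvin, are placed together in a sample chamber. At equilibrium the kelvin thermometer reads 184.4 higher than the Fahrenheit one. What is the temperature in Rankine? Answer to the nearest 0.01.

Let x be the Fahrenheit reading; then the kelvin reading is 5/9·x + 255.372.
(5/9·x + 255.372) - x = 184.4  ⇒  (-4/9)·x = -70.9722  ⇒  x = 159.6875°F.
In Celsius: (159.6875 - 32) × 5/9 = 70.9375°C.
In Rankine: 70.9375 × 1.8 + 491.67 = 619.36°R.

619.36°R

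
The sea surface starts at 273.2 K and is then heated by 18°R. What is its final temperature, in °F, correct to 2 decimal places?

Initial temperature in Celsius: 273.2 - 273.15 = 0.0500°C.
The 18°R change is an interval, so only the factor 5/9 applies: +18 × 5/9 = +10.0000°C.
Final Celsius temperature: 0.0500 + 10.0000 = 10.0500°C.
In Fahrenheit: 10.0500 × 1.8 + 32 = 50.09°F.

50.09°F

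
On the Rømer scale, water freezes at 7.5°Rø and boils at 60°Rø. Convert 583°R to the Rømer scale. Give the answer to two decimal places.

First in Celsius: (583 - 491.67) × 5/9 = 50.7389°C.
Linearly onto the Rømer scale: 7.5 + (50.7389 / 100) × (60 - 7.5) = 34.14°Rø.

34.14°Rø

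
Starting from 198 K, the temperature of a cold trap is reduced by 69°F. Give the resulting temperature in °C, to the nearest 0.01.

-113.48°C

Initial temperature in Celsius: 198 - 273.15 = -75.1500°C.
The 69°F change is an interval, so only the factor 5/9 applies: -69 × 5/9 = -38.3333°C.
Final Celsius temperature: -75.1500 - 38.3333 = -113.4833°C.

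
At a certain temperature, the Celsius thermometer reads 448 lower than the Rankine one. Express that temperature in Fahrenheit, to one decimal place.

Let x be the Rankine reading; then the Celsius reading is 5/9·x - 273.15.
(5/9·x - 273.15) - x = -448  ⇒  (-4/9)·x = -174.85  ⇒  x = 393.4125°R.
In Celsius: (393.4125 - 491.67) × 5/9 = -54.5875°C.
In Fahrenheit: -54.5875 × 1.8 + 32 = -66.3°F.

-66.3°F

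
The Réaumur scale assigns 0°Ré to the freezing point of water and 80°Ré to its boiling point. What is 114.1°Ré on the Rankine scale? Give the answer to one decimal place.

Linear interpolation between the fixed points: C = (114.1 - 0) × 100 / (80 - 0) = 142.6250°C.
Then 142.6250 × 1.8 + 491.67 = 748.4°R.

748.4°R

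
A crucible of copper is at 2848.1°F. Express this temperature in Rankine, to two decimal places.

In Celsius: (2848.1 - 32) × 5/9 = 1564.5000°C.
In Rankine: 1564.5000 × 1.8 + 491.67 = 3307.77°R.

3307.77°R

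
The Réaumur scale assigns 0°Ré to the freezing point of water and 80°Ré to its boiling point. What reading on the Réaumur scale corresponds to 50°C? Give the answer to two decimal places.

40.00°Ré

Linearly onto the Réaumur scale: 0 + (50.0000 / 100) × (80 - 0) = 40.00°Ré.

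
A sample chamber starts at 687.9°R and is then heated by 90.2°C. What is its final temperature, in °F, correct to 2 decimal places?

Initial temperature in Celsius: (687.9 - 491.67) × 5/9 = 109.0167°C.
Final Celsius temperature: 109.0167 + 90.2000 = 199.2167°C.
In Fahrenheit: 199.2167 × 1.8 + 32 = 390.59°F.

390.59°F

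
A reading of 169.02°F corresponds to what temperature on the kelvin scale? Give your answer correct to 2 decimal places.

349.27 K

In Celsius: (169.02 - 32) × 5/9 = 76.1222°C.
In kelvin: 76.1222 + 273.15 = 349.27 K.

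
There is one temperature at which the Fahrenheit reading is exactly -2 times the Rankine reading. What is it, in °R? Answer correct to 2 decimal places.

153.22°R

Let R be the Rankine reading. The Fahrenheit reading is F = 1·R - 459.67.
Require F = -2·R: 1·R - 459.67 = -2·R.
(3)·R = 459.67  ⇒  R = 153.22.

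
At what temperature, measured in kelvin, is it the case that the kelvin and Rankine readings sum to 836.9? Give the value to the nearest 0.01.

Let K be the kelvin reading. The Rankine reading is R = 1.8·K.
Require K + R = 836.9: (2.8)·K = 836.9.
K = (836.9) / (2.8) = 298.89.

298.89 K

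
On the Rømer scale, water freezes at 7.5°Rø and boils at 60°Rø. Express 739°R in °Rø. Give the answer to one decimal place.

79.6°Rø

First in Celsius: (739 - 491.67) × 5/9 = 137.4056°C.
Linearly onto the Rømer scale: 7.5 + (137.4056 / 100) × (60 - 7.5) = 79.6°Rø.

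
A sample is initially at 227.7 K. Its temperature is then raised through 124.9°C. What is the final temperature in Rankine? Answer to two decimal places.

634.68°R

Initial temperature in Celsius: 227.7 - 273.15 = -45.4500°C.
Final Celsius temperature: -45.4500 + 124.9000 = 79.4500°C.
In Rankine: 79.4500 × 1.8 + 491.67 = 634.68°R.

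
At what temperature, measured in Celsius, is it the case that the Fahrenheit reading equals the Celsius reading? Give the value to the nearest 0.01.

Let C be the Celsius reading. The Fahrenheit reading is F = 1.8·C + 32.
Set F = C: 1.8·C + 32 = C.
(0.8)·C = -32  ⇒  C = -40.00.

-40.00°C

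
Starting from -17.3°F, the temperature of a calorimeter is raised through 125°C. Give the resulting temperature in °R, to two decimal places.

667.37°R

Initial temperature in Celsius: (-17.3 - 32) × 5/9 = -27.3889°C.
Final Celsius temperature: -27.3889 + 125.0000 = 97.6111°C.
In Rankine: 97.6111 × 1.8 + 491.67 = 667.37°R.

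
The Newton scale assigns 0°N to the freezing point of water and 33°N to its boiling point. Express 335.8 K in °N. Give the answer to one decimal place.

First in Celsius: 335.8 - 273.15 = 62.6500°C.
Linearly onto the Newton scale: 0 + (62.6500 / 100) × (33 - 0) = 20.7°N.

20.7°N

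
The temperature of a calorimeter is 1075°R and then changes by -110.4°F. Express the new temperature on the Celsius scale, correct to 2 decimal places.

Initial temperature in Celsius: (1075 - 491.67) × 5/9 = 324.0722°C.
The 110.4°F change is an interval, so only the factor 5/9 applies: -110.4 × 5/9 = -61.3333°C.
Final Celsius temperature: 324.0722 - 61.3333 = 262.7389°C.

262.74°C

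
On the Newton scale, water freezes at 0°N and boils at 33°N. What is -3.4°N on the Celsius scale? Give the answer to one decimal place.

-10.3°C

Linear interpolation between the fixed points: C = (-3.4 - 0) × 100 / (33 - 0) = -10.3030°C.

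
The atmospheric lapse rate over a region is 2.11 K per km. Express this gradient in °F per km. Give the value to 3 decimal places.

The quantity depends on a temperature interval, so only the ratio of degree sizes applies; the offset between the scales is irrelevant.
A change of 1 K is a change of 1.8°F, so 2.11 × 1.8 = 3.798.

3.798 °F/km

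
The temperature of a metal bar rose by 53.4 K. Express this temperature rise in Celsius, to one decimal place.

Kelvin and Celsius degrees are the same size, so the interval is unchanged: 53.4.

53.4°C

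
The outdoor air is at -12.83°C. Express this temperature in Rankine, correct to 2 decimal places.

In Rankine: -12.8300 × 1.8 + 491.67 = 468.58°R.

468.58°R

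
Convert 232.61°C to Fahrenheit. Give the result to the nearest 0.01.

450.70°F

In Fahrenheit: 232.6100 × 1.8 + 32 = 450.70°F.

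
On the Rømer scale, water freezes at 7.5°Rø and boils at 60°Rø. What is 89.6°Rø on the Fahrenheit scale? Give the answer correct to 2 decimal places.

313.49°F

Linear interpolation between the fixed points: C = (89.6 - 7.5) × 100 / (60 - 7.5) = 156.3810°C.
Then 156.3810 × 1.8 + 32 = 313.49°F.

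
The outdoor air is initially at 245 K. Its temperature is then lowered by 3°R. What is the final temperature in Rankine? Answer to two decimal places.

Initial temperature in Celsius: 245 - 273.15 = -28.1500°C.
The 3°R change is an interval, so only the factor 5/9 applies: -3 × 5/9 = -1.6667°C.
Final Celsius temperature: -28.1500 - 1.6667 = -29.8167°C.
In Rankine: -29.8167 × 1.8 + 491.67 = 438.00°R.

438.00°R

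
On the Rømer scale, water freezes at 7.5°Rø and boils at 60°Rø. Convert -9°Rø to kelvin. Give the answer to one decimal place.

Linear interpolation between the fixed points: C = (-9 - 7.5) × 100 / (60 - 7.5) = -31.4286°C.
Then -31.4286 + 273.15 = 241.7 K.

241.7 K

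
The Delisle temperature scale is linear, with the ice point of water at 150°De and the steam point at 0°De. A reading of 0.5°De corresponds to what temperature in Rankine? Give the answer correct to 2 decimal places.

671.07°R

Linear interpolation between the fixed points: C = (0.5 - 150) × 100 / (0 - 150) = 99.6667°C.
Then 99.6667 × 1.8 + 491.67 = 671.07°R.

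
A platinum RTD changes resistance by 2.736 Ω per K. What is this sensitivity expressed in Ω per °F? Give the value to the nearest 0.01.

Since only a temperature interval is involved, the additive offset between the scales drops out.
A change of 1°F is a change of 5/9 K, so per °F the value is 2.736 × 5/9 = 1.52.

1.52 Ω per °F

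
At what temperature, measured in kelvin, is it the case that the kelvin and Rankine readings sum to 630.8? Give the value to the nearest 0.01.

225.29 K

Let K be the kelvin reading. The Rankine reading is R = 1.8·K.
Require K + R = 630.8: (2.8)·K = 630.8.
K = (630.8) / (2.8) = 225.29.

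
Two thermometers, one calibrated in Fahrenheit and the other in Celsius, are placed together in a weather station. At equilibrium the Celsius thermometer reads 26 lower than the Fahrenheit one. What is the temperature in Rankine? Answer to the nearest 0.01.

478.17°R

Let x be the Fahrenheit reading; then the Celsius reading is 5/9·x - 17.7778.
(5/9·x - 17.7778) - x = -26  ⇒  (-4/9)·x = -74/9  ⇒  x = 18.5000°F.
In Celsius: (18.5 - 32) × 5/9 = -7.5000°C.
In Rankine: -7.5000 × 1.8 + 491.67 = 478.17°R.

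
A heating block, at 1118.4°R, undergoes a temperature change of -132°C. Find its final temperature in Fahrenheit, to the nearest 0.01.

421.13°F

Initial temperature in Celsius: (1118.4 - 491.67) × 5/9 = 348.1833°C.
Final Celsius temperature: 348.1833 - 132.0000 = 216.1833°C.
In Fahrenheit: 216.1833 × 1.8 + 32 = 421.13°F.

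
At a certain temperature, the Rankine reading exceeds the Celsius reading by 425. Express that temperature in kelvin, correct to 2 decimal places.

189.81 K

Let x be the Rankine reading; then the Celsius reading is 5/9·x - 273.15.
(5/9·x - 273.15) - x = -425  ⇒  (-4/9)·x = -151.85  ⇒  x = 341.6625°R.
In Celsius: (341.6625 - 491.67) × 5/9 = -83.3375°C.
In kelvin: -83.3375 + 273.15 = 189.81 K.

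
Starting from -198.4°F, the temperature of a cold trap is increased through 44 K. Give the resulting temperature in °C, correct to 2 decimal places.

Initial temperature in Celsius: (-198.4 - 32) × 5/9 = -128.0000°C.
The 44 K change is an interval; Kelvin and Celsius degrees are the same size, so ΔC = +44°C.
Final Celsius temperature: -128.0000 + 44.0000 = -84.0000°C.

-84.00°C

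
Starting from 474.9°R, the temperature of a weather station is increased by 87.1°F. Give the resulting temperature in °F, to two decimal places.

Initial temperature in Celsius: (474.9 - 491.67) × 5/9 = -9.3167°C.
The 87.1°F change is an interval, so only the factor 5/9 applies: +87.1 × 5/9 = +48.3889°C.
Final Celsius temperature: -9.3167 + 48.3889 = 39.0722°C.
In Fahrenheit: 39.0722 × 1.8 + 32 = 102.33°F.

102.33°F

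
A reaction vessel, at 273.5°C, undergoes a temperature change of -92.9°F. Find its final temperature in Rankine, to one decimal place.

891.1°R

The 92.9°F change is an interval, so only the factor 5/9 applies: -92.9 × 5/9 = -51.6111°C.
Final Celsius temperature: 273.5000 - 51.6111 = 221.8889°C.
In Rankine: 221.8889 × 1.8 + 491.67 = 891.1°R.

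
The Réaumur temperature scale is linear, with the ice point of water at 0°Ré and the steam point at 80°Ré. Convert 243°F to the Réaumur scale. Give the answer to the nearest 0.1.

First in Celsius: (243 - 32) × 5/9 = 117.2222°C.
Linearly onto the Réaumur scale: 0 + (117.2222 / 100) × (80 - 0) = 93.8°Ré.

93.8°Ré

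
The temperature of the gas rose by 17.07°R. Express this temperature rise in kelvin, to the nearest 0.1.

Only the scale ratio 5/9 matters for a change in temperature.
17.07 × 5/9 = 9.5.

9.5 K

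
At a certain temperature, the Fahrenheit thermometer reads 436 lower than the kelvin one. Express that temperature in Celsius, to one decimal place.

-243.6°C

Let x be the kelvin reading; then the Fahrenheit reading is 1.8·x - 459.67.
(1.8·x - 459.67) - x = -436  ⇒  (0.8)·x = 23.67  ⇒  x = 29.5875 K.
In Celsius: 29.5875 - 273.15 = -243.6°C.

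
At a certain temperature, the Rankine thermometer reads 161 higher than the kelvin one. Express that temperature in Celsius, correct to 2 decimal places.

-71.90°C

Let x be the kelvin reading; then the Rankine reading is 1.8·x.
(1.8·x) - x = 161  ⇒  (0.8)·x = 161  ⇒  x = 201.2500 K.
In Celsius: 201.25 - 273.15 = -71.90°C.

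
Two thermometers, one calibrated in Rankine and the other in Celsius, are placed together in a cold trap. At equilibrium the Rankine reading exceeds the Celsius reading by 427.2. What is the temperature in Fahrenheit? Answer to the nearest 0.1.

-113.1°F

Let x be the Rankine reading; then the Celsius reading is 5/9·x - 273.15.
(5/9·x - 273.15) - x = -427.2  ⇒  (-4/9)·x = -154.05  ⇒  x = 346.6125°R.
In Celsius: (346.6125 - 491.67) × 5/9 = -80.5875°C.
In Fahrenheit: -80.5875 × 1.8 + 32 = -113.1°F.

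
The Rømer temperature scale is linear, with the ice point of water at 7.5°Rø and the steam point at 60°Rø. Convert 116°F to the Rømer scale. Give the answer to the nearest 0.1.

First in Celsius: (116 - 32) × 5/9 = 46.6667°C.
Linearly onto the Rømer scale: 7.5 + (46.6667 / 100) × (60 - 7.5) = 32.0°Rø.

32.0°Rø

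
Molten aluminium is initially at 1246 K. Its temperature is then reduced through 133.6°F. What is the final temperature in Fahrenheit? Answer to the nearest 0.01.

1649.53°F

Initial temperature in Celsius: 1246 - 273.15 = 972.8500°C.
The 133.6°F change is an interval, so only the factor 5/9 applies: -133.6 × 5/9 = -74.2222°C.
Final Celsius temperature: 972.8500 - 74.2222 = 898.6278°C.
In Fahrenheit: 898.6278 × 1.8 + 32 = 1649.53°F.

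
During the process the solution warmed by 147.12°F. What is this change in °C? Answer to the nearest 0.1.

81.7°C

An interval of 1°F corresponds to 5/9°C.
147.12 × 5/9 = 81.7.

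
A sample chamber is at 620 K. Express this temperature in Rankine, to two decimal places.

1116.00°R

In Celsius: 620 - 273.15 = 346.8500°C.
In Rankine: 346.8500 × 1.8 + 491.67 = 1116.00°R.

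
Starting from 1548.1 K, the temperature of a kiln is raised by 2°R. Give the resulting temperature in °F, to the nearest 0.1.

2328.9°F

Initial temperature in Celsius: 1548.1 - 273.15 = 1274.9500°C.
The 2°R change is an interval, so only the factor 5/9 applies: +2 × 5/9 = +1.1111°C.
Final Celsius temperature: 1274.9500 + 1.1111 = 1276.0611°C.
In Fahrenheit: 1276.0611 × 1.8 + 32 = 2328.9°F.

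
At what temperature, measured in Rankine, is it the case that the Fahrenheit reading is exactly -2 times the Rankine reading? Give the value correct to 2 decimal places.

153.22°R

Let R be the Rankine reading. The Fahrenheit reading is F = 1·R - 459.67.
Require F = -2·R: 1·R - 459.67 = -2·R.
(3)·R = 459.67  ⇒  R = 153.22.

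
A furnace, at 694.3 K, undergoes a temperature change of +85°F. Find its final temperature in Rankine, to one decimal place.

1334.7°R

Initial temperature in Celsius: 694.3 - 273.15 = 421.1500°C.
The 85°F change is an interval, so only the factor 5/9 applies: +85 × 5/9 = +47.2222°C.
Final Celsius temperature: 421.1500 + 47.2222 = 468.3722°C.
In Rankine: 468.3722 × 1.8 + 491.67 = 1334.7°R.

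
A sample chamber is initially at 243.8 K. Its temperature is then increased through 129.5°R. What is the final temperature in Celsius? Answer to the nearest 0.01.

Initial temperature in Celsius: 243.8 - 273.15 = -29.3500°C.
The 129.5°R change is an interval, so only the factor 5/9 applies: +129.5 × 5/9 = +71.9444°C.
Final Celsius temperature: -29.3500 + 71.9444 = 42.5944°C.

42.59°C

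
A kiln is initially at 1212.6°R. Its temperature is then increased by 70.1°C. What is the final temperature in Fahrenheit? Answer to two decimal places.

Initial temperature in Celsius: (1212.6 - 491.67) × 5/9 = 400.5167°C.
Final Celsius temperature: 400.5167 + 70.1000 = 470.6167°C.
In Fahrenheit: 470.6167 × 1.8 + 32 = 879.11°F.

879.11°F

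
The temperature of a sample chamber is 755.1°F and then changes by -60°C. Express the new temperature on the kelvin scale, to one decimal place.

Initial temperature in Celsius: (755.1 - 32) × 5/9 = 401.7222°C.
Final Celsius temperature: 401.7222 - 60.0000 = 341.7222°C.
In kelvin: 341.7222 + 273.15 = 614.9 K.

614.9 K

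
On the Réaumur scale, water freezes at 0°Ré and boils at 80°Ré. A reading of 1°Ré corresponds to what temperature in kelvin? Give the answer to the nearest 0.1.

274.4 K

Linear interpolation between the fixed points: C = (1 - 0) × 100 / (80 - 0) = 1.2500°C.
Then 1.2500 + 273.15 = 274.4 K.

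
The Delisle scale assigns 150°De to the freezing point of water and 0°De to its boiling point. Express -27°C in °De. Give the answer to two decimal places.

190.50°De

Linearly onto the Delisle scale: 150 + (-27.0000 / 100) × (0 - 150) = 190.50°De.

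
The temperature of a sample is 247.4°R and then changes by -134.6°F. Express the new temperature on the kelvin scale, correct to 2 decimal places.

Initial temperature in Celsius: (247.4 - 491.67) × 5/9 = -135.7056°C.
The 134.6°F change is an interval, so only the factor 5/9 applies: -134.6 × 5/9 = -74.7778°C.
Final Celsius temperature: -135.7056 - 74.7778 = -210.4833°C.
In kelvin: -210.4833 + 273.15 = 62.67 K.

62.67 K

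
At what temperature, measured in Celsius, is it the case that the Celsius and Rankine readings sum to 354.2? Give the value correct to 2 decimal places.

Let C be the Celsius reading. The Rankine reading is R = 1.8·C + 491.67.
Require C + R = 354.2: (2.8)·C + 491.67 = 354.2.
C = (354.2 - 491.67) / (2.8) = -49.10.

-49.10°C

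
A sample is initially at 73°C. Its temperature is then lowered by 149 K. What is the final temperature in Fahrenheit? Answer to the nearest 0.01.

-104.80°F

The 149 K change is an interval; Kelvin and Celsius degrees are the same size, so ΔC = -149°C.
Final Celsius temperature: 73.0000 - 149.0000 = -76.0000°C.
In Fahrenheit: -76.0000 × 1.8 + 32 = -104.80°F.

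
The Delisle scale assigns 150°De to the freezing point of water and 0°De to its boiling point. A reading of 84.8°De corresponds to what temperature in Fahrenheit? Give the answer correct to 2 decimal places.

110.24°F

Linear interpolation between the fixed points: C = (84.8 - 150) × 100 / (0 - 150) = 43.4667°C.
Then 43.4667 × 1.8 + 32 = 110.24°F.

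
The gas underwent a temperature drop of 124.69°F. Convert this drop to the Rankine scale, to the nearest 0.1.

124.7°R

Fahrenheit and Rankine degrees are the same size, so the interval is unchanged: 124.7.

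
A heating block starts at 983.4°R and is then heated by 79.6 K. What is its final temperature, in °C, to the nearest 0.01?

Initial temperature in Celsius: (983.4 - 491.67) × 5/9 = 273.1833°C.
The 79.6 K change is an interval; Kelvin and Celsius degrees are the same size, so ΔC = +79.6°C.
Final Celsius temperature: 273.1833 + 79.6000 = 352.7833°C.

352.78°C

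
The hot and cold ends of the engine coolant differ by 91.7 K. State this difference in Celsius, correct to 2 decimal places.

Kelvin and Celsius degrees are the same size, so the interval is unchanged: 91.70.

91.70°C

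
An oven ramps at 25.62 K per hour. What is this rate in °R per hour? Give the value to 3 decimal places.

Since only a temperature interval is involved, the additive offset between the scales drops out.
A change of 1 K is a change of 1.8°R, so 25.62 × 1.8 = 46.116.

46.116 °R/hour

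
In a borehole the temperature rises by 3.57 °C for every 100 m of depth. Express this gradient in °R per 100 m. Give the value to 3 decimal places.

6.426 °R/100 m

Since only a temperature interval is involved, the additive offset between the scales drops out.
A change of 1°C is a change of 1.8°R, so 3.57 × 1.8 = 6.426.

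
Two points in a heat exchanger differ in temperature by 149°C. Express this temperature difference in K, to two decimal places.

149.00 K

Celsius and kelvin degrees are the same size, so the interval is unchanged: 149.00.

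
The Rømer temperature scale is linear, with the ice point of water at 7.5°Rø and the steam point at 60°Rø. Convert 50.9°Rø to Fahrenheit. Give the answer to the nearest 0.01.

Linear interpolation between the fixed points: C = (50.9 - 7.5) × 100 / (60 - 7.5) = 82.6667°C.
Then 82.6667 × 1.8 + 32 = 180.80°F.

180.80°F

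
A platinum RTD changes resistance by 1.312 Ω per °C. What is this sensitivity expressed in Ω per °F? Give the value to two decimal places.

The quantity depends on a temperature interval, so only the ratio of degree sizes applies; the offset between the scales is irrelevant.
A change of 1°F is a change of 5/9°C, so per °F the value is 1.312 × 5/9 = 0.73.

0.73 Ω per °F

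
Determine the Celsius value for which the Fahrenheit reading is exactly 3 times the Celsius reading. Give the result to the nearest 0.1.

26.7°C

Let C be the Celsius reading. The Fahrenheit reading is F = 1.8·C + 32.
Require F = 3·C: 1.8·C + 32 = 3·C.
(-1.2)·C = -32  ⇒  C = 26.7.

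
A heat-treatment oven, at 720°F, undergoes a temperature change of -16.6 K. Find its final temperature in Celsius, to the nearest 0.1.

Initial temperature in Celsius: (720 - 32) × 5/9 = 382.2222°C.
The 16.6 K change is an interval; Kelvin and Celsius degrees are the same size, so ΔC = -16.6°C.
Final Celsius temperature: 382.2222 - 16.6000 = 365.6222°C.

365.6°C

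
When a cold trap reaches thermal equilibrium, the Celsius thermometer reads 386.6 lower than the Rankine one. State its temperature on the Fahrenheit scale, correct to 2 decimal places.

Let x be the Rankine reading; then the Celsius reading is 5/9·x - 273.15.
(5/9·x - 273.15) - x = -386.6  ⇒  (-4/9)·x = -113.45  ⇒  x = 255.2625°R.
In Celsius: (255.2625 - 491.67) × 5/9 = -131.3375°C.
In Fahrenheit: -131.3375 × 1.8 + 32 = -204.41°F.

-204.41°F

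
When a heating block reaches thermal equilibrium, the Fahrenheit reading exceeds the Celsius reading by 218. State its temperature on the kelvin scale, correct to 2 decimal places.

505.65 K

Let x be the Celsius reading; then the Fahrenheit reading is 1.8·x + 32.
(1.8·x + 32) - x = 218  ⇒  (0.8)·x = 186  ⇒  x = 232.5000°C.
In kelvin: 232.5000 + 273.15 = 505.65 K.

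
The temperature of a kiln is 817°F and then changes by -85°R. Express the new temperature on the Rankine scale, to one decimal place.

1191.7°R

Initial temperature in Celsius: (817 - 32) × 5/9 = 436.1111°C.
The 85°R change is an interval, so only the factor 5/9 applies: -85 × 5/9 = -47.2222°C.
Final Celsius temperature: 436.1111 - 47.2222 = 388.8889°C.
In Rankine: 388.8889 × 1.8 + 491.67 = 1191.7°R.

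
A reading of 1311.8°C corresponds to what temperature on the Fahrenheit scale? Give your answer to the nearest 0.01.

In Fahrenheit: 1311.8000 × 1.8 + 32 = 2393.24°F.

2393.24°F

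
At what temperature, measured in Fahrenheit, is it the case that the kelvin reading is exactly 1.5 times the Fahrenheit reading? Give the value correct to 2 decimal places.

270.39°F

Let F be the Fahrenheit reading. The kelvin reading is K = 5/9·F + 255.372.
Require K = 1.5·F: 5/9·F + 255.372 = 1.5·F.
(-17/18)·F = -255.372  ⇒  F = 270.39.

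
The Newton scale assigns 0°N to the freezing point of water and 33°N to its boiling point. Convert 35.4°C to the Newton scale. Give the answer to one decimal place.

Linearly onto the Newton scale: 0 + (35.4000 / 100) × (33 - 0) = 11.7°N.

11.7°N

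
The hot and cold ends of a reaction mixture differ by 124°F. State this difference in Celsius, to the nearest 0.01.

68.89°C

An interval of 1°F corresponds to 5/9°C.
124 × 5/9 = 68.89.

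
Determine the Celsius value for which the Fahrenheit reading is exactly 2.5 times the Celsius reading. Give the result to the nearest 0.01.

45.71°C

Let C be the Celsius reading. The Fahrenheit reading is F = 1.8·C + 32.
Require F = 2.5·C: 1.8·C + 32 = 2.5·C.
(-0.7)·C = -32  ⇒  C = 45.71.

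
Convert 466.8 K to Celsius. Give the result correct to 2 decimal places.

In Celsius: 466.8 - 273.15 = 193.6500°C.

193.65°C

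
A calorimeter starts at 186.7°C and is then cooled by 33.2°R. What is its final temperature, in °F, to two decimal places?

The 33.2°R change is an interval, so only the factor 5/9 applies: -33.2 × 5/9 = -18.4444°C.
Final Celsius temperature: 186.7000 - 18.4444 = 168.2556°C.
In Fahrenheit: 168.2556 × 1.8 + 32 = 334.86°F.

334.86°F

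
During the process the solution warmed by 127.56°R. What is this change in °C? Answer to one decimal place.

For a temperature interval the offset drops out; only the factor 5/9 applies.
127.56 × 5/9 = 70.9.

70.9°C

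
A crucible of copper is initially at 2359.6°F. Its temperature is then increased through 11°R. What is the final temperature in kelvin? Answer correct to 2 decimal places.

Initial temperature in Celsius: (2359.6 - 32) × 5/9 = 1293.1111°C.
The 11°R change is an interval, so only the factor 5/9 applies: +11 × 5/9 = +6.1111°C.
Final Celsius temperature: 1293.1111 + 6.1111 = 1299.2222°C.
In kelvin: 1299.2222 + 273.15 = 1572.37 K.

1572.37 K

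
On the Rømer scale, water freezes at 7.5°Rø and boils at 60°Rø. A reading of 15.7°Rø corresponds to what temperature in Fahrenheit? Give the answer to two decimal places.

Linear interpolation between the fixed points: C = (15.7 - 7.5) × 100 / (60 - 7.5) = 15.6190°C.
Then 15.6190 × 1.8 + 32 = 60.11°F.

60.11°F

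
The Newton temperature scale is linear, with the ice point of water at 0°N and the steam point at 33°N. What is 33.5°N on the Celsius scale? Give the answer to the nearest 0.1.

Linear interpolation between the fixed points: C = (33.5 - 0) × 100 / (33 - 0) = 101.5152°C.

101.5°C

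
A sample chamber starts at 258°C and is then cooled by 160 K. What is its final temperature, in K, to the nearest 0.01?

The 160 K change is an interval; Kelvin and Celsius degrees are the same size, so ΔC = -160°C.
Final Celsius temperature: 258.0000 - 160.0000 = 98.0000°C.
In kelvin: 98.0000 + 273.15 = 371.15 K.

371.15 K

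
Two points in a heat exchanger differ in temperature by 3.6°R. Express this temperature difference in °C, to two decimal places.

For a temperature interval the offset drops out; only the factor 5/9 applies.
3.6 × 5/9 = 2.00.

2.00°C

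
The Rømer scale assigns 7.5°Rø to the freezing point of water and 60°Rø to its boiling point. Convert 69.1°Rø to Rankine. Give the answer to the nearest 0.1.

702.9°R

Linear interpolation between the fixed points: C = (69.1 - 7.5) × 100 / (60 - 7.5) = 117.3333°C.
Then 117.3333 × 1.8 + 491.67 = 702.9°R.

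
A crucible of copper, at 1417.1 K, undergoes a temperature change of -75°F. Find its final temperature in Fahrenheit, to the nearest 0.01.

Initial temperature in Celsius: 1417.1 - 273.15 = 1143.9500°C.
The 75°F change is an interval, so only the factor 5/9 applies: -75 × 5/9 = -41.6667°C.
Final Celsius temperature: 1143.9500 - 41.6667 = 1102.2833°C.
In Fahrenheit: 1102.2833 × 1.8 + 32 = 2016.11°F.

2016.11°F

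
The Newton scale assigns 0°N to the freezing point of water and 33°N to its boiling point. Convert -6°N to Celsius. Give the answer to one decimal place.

Linear interpolation between the fixed points: C = (-6 - 0) × 100 / (33 - 0) = -18.1818°C.

-18.2°C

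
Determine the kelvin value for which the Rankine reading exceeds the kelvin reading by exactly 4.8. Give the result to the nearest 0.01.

6.00 K

Let K be the kelvin reading. The Rankine reading is R = 1.8·K.
Require R - K = 4.8: (0.8)·K = 4.8.
K = (4.8) / (0.8) = 6.00.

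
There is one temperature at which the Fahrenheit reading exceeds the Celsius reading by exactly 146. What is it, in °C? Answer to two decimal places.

Let C be the Celsius reading. The Fahrenheit reading is F = 1.8·C + 32.
Require F - C = 146: (0.8)·C + 32 = 146.
C = (146 - 32) / (0.8) = 142.50.

142.50°C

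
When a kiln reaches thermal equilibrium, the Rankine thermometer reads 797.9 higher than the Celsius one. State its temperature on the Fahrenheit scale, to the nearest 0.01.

Let x be the Celsius reading; then the Rankine reading is 1.8·x + 491.67.
(1.8·x + 491.67) - x = 797.9  ⇒  (0.8)·x = 306.23  ⇒  x = 382.7875°C.
In Fahrenheit: 382.7875 × 1.8 + 32 = 721.02°F.

721.02°F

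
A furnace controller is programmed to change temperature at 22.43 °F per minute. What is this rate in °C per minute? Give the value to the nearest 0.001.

12.461 °C/minute

The quantity depends on a temperature interval, so only the ratio of degree sizes applies; the offset between the scales is irrelevant.
A change of 1°F is a change of 5/9°C, so 22.43 × 5/9 = 12.461.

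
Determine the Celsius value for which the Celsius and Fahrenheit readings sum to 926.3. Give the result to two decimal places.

Let C be the Celsius reading. The Fahrenheit reading is F = 1.8·C + 32.
Require C + F = 926.3: (2.8)·C + 32 = 926.3.
C = (926.3 - 32) / (2.8) = 319.39.

319.39°C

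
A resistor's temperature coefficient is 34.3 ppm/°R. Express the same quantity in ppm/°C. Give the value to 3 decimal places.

The quantity depends on a temperature interval, so only the ratio of degree sizes applies; the offset between the scales is irrelevant.
A change of 1°C is a change of 1.8°R, so per °C the value is 34.3 × 1.8 = 61.740.

61.740 ppm/°C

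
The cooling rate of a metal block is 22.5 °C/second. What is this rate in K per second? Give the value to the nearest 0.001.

22.500 K/second

Since only a temperature interval is involved, the additive offset between the scales drops out.
A change of 1°C is a change of 1 K, so 22.5 × 1 = 22.500.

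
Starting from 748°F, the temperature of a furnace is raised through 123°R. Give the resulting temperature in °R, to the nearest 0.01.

Initial temperature in Celsius: (748 - 32) × 5/9 = 397.7778°C.
The 123°R change is an interval, so only the factor 5/9 applies: +123 × 5/9 = +68.3333°C.
Final Celsius temperature: 397.7778 + 68.3333 = 466.1111°C.
In Rankine: 466.1111 × 1.8 + 491.67 = 1330.67°R.

1330.67°R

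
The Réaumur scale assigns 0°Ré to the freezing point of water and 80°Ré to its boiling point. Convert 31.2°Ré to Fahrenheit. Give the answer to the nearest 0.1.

Linear interpolation between the fixed points: C = (31.2 - 0) × 100 / (80 - 0) = 39.0000°C.
Then 39.0000 × 1.8 + 32 = 102.2°F.

102.2°F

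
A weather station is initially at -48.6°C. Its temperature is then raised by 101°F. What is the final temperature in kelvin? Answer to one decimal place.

The 101°F change is an interval, so only the factor 5/9 applies: +101 × 5/9 = +56.1111°C.
Final Celsius temperature: -48.6000 + 56.1111 = 7.5111°C.
In kelvin: 7.5111 + 273.15 = 280.7 K.

280.7 K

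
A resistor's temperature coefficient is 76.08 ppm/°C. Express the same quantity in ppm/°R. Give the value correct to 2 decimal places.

The quantity depends on a temperature interval, so only the ratio of degree sizes applies; the offset between the scales is irrelevant.
A change of 1°R is a change of 5/9°C, so per °R the value is 76.08 × 5/9 = 42.27.

42.27 ppm/°R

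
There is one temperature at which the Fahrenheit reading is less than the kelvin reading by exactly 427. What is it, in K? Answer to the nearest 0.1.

40.8 K

Let K be the kelvin reading. The Fahrenheit reading is F = 1.8·K - 459.67.
Require F - K = -427: (0.8)·K - 459.67 = -427.
K = (-427 + 459.67) / (0.8) = 40.8.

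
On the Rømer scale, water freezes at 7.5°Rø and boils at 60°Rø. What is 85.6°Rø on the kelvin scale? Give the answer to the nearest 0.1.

421.9 K

Linear interpolation between the fixed points: C = (85.6 - 7.5) × 100 / (60 - 7.5) = 148.7619°C.
Then 148.7619 + 273.15 = 421.9 K.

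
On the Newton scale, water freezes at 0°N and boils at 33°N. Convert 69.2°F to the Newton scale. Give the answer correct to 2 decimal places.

First in Celsius: (69.2 - 32) × 5/9 = 20.6667°C.
Linearly onto the Newton scale: 0 + (20.6667 / 100) × (33 - 0) = 6.82°N.

6.82°N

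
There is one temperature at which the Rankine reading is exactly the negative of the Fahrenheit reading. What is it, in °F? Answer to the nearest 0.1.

Let F be the Fahrenheit reading. The Rankine reading is R = 1·F + 459.67.
Require R = -1·F: 1·F + 459.67 = -1·F.
(2)·F = -459.67  ⇒  F = -229.8.

-229.8°F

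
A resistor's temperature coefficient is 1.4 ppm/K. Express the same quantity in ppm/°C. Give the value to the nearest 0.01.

The quantity depends on a temperature interval, so only the ratio of degree sizes applies; the offset between the scales is irrelevant.
A change of 1°C is a change of 1 K, so per °C the value is 1.4 × 1 = 1.40.

1.40 ppm/°C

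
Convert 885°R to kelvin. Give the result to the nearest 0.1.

491.7 K

In Celsius: (885 - 491.67) × 5/9 = 218.5167°C.
In kelvin: 218.5167 + 273.15 = 491.7 K.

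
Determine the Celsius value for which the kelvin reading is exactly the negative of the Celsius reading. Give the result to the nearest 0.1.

Let C be the Celsius reading. The kelvin reading is K = 1·C + 273.15.
Require K = -1·C: 1·C + 273.15 = -1·C.
(2)·C = -273.15  ⇒  C = -136.6.

-136.6°C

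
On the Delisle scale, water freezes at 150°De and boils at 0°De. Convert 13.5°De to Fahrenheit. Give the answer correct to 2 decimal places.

Linear interpolation between the fixed points: C = (13.5 - 150) × 100 / (0 - 150) = 91.0000°C.
Then 91.0000 × 1.8 + 32 = 195.80°F.

195.80°F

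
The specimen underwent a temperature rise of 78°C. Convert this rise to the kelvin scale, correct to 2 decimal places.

78.00 K

Celsius and kelvin degrees are the same size, so the interval is unchanged: 78.00.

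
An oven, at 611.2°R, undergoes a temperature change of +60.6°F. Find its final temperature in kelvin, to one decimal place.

Initial temperature in Celsius: (611.2 - 491.67) × 5/9 = 66.4056°C.
The 60.6°F change is an interval, so only the factor 5/9 applies: +60.6 × 5/9 = +33.6667°C.
Final Celsius temperature: 66.4056 + 33.6667 = 100.0722°C.
In kelvin: 100.0722 + 273.15 = 373.2 K.

373.2 K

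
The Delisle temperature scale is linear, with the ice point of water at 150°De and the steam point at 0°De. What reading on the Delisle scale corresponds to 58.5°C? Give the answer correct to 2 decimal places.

Linearly onto the Delisle scale: 150 + (58.5000 / 100) × (0 - 150) = 62.25°De.

62.25°De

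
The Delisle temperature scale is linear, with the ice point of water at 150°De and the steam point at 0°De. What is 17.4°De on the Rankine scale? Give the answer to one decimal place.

Linear interpolation between the fixed points: C = (17.4 - 150) × 100 / (0 - 150) = 88.4000°C.
Then 88.4000 × 1.8 + 491.67 = 650.8°R.

650.8°R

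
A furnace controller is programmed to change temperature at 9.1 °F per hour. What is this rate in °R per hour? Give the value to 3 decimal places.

9.100 °R/hour

Since only a temperature interval is involved, the additive offset between the scales drops out.
A change of 1°F is a change of 1°R, so 9.1 × 1 = 9.100.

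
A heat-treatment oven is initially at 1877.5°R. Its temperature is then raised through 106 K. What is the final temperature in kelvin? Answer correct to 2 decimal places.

1149.06 K

Initial temperature in Celsius: (1877.5 - 491.67) × 5/9 = 769.9056°C.
The 106 K change is an interval; Kelvin and Celsius degrees are the same size, so ΔC = +106°C.
Final Celsius temperature: 769.9056 + 106.0000 = 875.9056°C.
In kelvin: 875.9056 + 273.15 = 1149.06 K.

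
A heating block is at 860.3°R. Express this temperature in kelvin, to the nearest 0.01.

In Celsius: (860.3 - 491.67) × 5/9 = 204.7944°C.
In kelvin: 204.7944 + 273.15 = 477.94 K.

477.94 K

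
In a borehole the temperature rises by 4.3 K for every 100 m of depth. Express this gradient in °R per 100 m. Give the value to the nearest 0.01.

7.74 °R/100 m

The quantity depends on a temperature interval, so only the ratio of degree sizes applies; the offset between the scales is irrelevant.
A change of 1 K is a change of 1.8°R, so 4.3 × 1.8 = 7.74.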